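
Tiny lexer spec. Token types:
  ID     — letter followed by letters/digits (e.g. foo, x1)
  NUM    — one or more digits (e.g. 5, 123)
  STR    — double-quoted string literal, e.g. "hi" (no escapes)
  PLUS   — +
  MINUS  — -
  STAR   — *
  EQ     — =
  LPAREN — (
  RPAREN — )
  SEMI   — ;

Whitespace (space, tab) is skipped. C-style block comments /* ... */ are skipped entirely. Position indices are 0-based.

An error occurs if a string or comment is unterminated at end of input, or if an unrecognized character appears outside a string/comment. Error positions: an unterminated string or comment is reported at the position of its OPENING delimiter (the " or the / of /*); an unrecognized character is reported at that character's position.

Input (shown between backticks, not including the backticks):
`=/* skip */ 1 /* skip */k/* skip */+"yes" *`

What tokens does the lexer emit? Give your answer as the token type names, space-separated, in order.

Answer: EQ NUM ID PLUS STR STAR

Derivation:
pos=0: emit EQ '='
pos=1: enter COMMENT mode (saw '/*')
exit COMMENT mode (now at pos=11)
pos=12: emit NUM '1' (now at pos=13)
pos=14: enter COMMENT mode (saw '/*')
exit COMMENT mode (now at pos=24)
pos=24: emit ID 'k' (now at pos=25)
pos=25: enter COMMENT mode (saw '/*')
exit COMMENT mode (now at pos=35)
pos=35: emit PLUS '+'
pos=36: enter STRING mode
pos=36: emit STR "yes" (now at pos=41)
pos=42: emit STAR '*'
DONE. 6 tokens: [EQ, NUM, ID, PLUS, STR, STAR]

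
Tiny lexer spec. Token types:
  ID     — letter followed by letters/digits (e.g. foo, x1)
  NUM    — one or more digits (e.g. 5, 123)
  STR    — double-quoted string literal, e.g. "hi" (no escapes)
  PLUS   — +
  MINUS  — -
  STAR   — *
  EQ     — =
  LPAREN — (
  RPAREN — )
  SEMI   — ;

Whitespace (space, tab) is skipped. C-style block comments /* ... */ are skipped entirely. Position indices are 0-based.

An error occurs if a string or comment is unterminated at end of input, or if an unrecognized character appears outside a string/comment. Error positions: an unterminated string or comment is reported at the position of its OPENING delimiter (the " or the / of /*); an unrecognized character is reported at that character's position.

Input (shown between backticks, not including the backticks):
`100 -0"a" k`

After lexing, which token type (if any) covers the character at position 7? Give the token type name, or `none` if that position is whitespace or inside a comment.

Answer: STR

Derivation:
pos=0: emit NUM '100' (now at pos=3)
pos=4: emit MINUS '-'
pos=5: emit NUM '0' (now at pos=6)
pos=6: enter STRING mode
pos=6: emit STR "a" (now at pos=9)
pos=10: emit ID 'k' (now at pos=11)
DONE. 5 tokens: [NUM, MINUS, NUM, STR, ID]
Position 7: char is 'a' -> STR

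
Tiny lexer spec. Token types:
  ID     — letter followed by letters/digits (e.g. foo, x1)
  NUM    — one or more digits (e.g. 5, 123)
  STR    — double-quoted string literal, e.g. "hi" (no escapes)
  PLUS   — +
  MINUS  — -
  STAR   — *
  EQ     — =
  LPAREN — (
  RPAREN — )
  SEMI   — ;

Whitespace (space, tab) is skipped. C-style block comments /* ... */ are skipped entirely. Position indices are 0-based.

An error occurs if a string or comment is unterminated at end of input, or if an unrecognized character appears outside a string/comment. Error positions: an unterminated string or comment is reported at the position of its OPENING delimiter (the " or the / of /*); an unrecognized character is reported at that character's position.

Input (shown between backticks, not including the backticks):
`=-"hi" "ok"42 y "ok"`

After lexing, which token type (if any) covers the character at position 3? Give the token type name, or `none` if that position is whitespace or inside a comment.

Answer: STR

Derivation:
pos=0: emit EQ '='
pos=1: emit MINUS '-'
pos=2: enter STRING mode
pos=2: emit STR "hi" (now at pos=6)
pos=7: enter STRING mode
pos=7: emit STR "ok" (now at pos=11)
pos=11: emit NUM '42' (now at pos=13)
pos=14: emit ID 'y' (now at pos=15)
pos=16: enter STRING mode
pos=16: emit STR "ok" (now at pos=20)
DONE. 7 tokens: [EQ, MINUS, STR, STR, NUM, ID, STR]
Position 3: char is 'h' -> STR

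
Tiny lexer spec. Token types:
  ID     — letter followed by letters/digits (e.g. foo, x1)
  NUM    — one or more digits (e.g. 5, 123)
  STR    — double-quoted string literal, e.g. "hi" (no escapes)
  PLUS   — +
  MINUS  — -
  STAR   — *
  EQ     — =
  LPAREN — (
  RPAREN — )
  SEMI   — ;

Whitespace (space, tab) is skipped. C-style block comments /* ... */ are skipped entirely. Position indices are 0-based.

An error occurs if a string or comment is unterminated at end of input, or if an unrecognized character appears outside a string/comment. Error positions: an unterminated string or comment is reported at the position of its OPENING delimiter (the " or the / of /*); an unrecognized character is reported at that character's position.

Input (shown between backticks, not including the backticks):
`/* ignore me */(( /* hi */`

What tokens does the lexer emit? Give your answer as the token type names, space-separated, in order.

Answer: LPAREN LPAREN

Derivation:
pos=0: enter COMMENT mode (saw '/*')
exit COMMENT mode (now at pos=15)
pos=15: emit LPAREN '('
pos=16: emit LPAREN '('
pos=18: enter COMMENT mode (saw '/*')
exit COMMENT mode (now at pos=26)
DONE. 2 tokens: [LPAREN, LPAREN]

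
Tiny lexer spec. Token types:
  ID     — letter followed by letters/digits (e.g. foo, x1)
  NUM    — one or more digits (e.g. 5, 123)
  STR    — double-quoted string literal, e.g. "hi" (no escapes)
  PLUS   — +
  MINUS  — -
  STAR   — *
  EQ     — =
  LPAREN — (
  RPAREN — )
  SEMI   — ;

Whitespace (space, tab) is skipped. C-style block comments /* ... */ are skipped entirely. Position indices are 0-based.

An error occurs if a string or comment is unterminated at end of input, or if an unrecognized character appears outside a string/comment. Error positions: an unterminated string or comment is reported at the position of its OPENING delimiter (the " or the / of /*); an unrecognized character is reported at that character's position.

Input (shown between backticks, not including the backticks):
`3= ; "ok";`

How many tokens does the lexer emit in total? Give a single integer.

Answer: 5

Derivation:
pos=0: emit NUM '3' (now at pos=1)
pos=1: emit EQ '='
pos=3: emit SEMI ';'
pos=5: enter STRING mode
pos=5: emit STR "ok" (now at pos=9)
pos=9: emit SEMI ';'
DONE. 5 tokens: [NUM, EQ, SEMI, STR, SEMI]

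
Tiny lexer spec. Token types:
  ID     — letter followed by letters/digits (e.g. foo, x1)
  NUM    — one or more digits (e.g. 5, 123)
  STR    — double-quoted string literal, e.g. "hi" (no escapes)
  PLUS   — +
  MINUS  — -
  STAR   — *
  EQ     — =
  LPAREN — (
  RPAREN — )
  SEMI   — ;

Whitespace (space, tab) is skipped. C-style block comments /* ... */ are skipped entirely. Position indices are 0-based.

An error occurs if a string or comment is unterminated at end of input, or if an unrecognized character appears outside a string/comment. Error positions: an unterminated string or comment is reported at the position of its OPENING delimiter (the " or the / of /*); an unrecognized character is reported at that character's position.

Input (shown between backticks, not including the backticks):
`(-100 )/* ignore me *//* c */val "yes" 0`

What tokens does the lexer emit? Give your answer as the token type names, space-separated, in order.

Answer: LPAREN MINUS NUM RPAREN ID STR NUM

Derivation:
pos=0: emit LPAREN '('
pos=1: emit MINUS '-'
pos=2: emit NUM '100' (now at pos=5)
pos=6: emit RPAREN ')'
pos=7: enter COMMENT mode (saw '/*')
exit COMMENT mode (now at pos=22)
pos=22: enter COMMENT mode (saw '/*')
exit COMMENT mode (now at pos=29)
pos=29: emit ID 'val' (now at pos=32)
pos=33: enter STRING mode
pos=33: emit STR "yes" (now at pos=38)
pos=39: emit NUM '0' (now at pos=40)
DONE. 7 tokens: [LPAREN, MINUS, NUM, RPAREN, ID, STR, NUM]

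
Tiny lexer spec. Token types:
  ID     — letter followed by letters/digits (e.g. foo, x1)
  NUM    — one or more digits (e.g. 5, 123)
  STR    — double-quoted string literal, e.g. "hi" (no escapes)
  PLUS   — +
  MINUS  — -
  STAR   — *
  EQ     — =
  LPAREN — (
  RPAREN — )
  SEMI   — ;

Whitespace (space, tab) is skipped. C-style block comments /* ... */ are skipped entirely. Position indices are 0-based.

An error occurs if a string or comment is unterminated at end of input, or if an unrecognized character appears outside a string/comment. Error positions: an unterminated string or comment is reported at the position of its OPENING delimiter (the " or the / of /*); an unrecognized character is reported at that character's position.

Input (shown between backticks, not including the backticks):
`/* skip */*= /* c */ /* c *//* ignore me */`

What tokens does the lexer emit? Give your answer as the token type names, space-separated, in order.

Answer: STAR EQ

Derivation:
pos=0: enter COMMENT mode (saw '/*')
exit COMMENT mode (now at pos=10)
pos=10: emit STAR '*'
pos=11: emit EQ '='
pos=13: enter COMMENT mode (saw '/*')
exit COMMENT mode (now at pos=20)
pos=21: enter COMMENT mode (saw '/*')
exit COMMENT mode (now at pos=28)
pos=28: enter COMMENT mode (saw '/*')
exit COMMENT mode (now at pos=43)
DONE. 2 tokens: [STAR, EQ]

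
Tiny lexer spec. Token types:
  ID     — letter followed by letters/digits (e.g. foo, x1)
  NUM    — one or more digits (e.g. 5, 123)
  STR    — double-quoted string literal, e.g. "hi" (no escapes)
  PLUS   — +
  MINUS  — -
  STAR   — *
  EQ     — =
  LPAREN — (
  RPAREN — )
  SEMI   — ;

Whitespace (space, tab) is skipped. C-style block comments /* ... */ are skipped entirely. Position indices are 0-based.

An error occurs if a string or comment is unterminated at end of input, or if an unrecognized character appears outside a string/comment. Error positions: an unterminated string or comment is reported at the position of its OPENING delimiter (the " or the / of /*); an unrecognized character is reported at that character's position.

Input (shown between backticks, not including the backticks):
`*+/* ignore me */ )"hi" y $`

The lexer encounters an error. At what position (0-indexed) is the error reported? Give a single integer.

pos=0: emit STAR '*'
pos=1: emit PLUS '+'
pos=2: enter COMMENT mode (saw '/*')
exit COMMENT mode (now at pos=17)
pos=18: emit RPAREN ')'
pos=19: enter STRING mode
pos=19: emit STR "hi" (now at pos=23)
pos=24: emit ID 'y' (now at pos=25)
pos=26: ERROR — unrecognized char '$'

Answer: 26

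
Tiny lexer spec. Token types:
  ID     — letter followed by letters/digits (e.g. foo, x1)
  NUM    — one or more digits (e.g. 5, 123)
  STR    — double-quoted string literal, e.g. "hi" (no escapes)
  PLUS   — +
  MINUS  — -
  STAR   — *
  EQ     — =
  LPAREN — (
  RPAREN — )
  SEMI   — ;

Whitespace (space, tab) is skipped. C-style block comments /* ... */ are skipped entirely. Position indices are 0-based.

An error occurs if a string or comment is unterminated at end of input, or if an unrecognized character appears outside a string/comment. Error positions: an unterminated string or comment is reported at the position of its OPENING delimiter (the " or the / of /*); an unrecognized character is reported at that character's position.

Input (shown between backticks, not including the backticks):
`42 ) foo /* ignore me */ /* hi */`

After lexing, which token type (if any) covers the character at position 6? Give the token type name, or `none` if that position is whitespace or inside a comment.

Answer: ID

Derivation:
pos=0: emit NUM '42' (now at pos=2)
pos=3: emit RPAREN ')'
pos=5: emit ID 'foo' (now at pos=8)
pos=9: enter COMMENT mode (saw '/*')
exit COMMENT mode (now at pos=24)
pos=25: enter COMMENT mode (saw '/*')
exit COMMENT mode (now at pos=33)
DONE. 3 tokens: [NUM, RPAREN, ID]
Position 6: char is 'o' -> ID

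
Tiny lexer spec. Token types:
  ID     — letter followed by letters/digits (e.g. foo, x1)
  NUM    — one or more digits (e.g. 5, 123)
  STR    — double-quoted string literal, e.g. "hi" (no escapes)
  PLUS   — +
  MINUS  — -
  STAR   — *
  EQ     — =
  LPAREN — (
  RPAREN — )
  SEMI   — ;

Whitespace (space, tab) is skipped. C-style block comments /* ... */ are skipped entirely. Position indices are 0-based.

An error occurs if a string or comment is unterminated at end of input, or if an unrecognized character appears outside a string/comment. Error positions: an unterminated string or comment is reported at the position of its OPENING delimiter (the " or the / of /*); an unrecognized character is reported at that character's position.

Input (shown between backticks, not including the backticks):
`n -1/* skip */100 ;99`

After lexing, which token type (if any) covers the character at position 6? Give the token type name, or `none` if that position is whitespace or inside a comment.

pos=0: emit ID 'n' (now at pos=1)
pos=2: emit MINUS '-'
pos=3: emit NUM '1' (now at pos=4)
pos=4: enter COMMENT mode (saw '/*')
exit COMMENT mode (now at pos=14)
pos=14: emit NUM '100' (now at pos=17)
pos=18: emit SEMI ';'
pos=19: emit NUM '99' (now at pos=21)
DONE. 6 tokens: [ID, MINUS, NUM, NUM, SEMI, NUM]
Position 6: char is ' ' -> none

Answer: none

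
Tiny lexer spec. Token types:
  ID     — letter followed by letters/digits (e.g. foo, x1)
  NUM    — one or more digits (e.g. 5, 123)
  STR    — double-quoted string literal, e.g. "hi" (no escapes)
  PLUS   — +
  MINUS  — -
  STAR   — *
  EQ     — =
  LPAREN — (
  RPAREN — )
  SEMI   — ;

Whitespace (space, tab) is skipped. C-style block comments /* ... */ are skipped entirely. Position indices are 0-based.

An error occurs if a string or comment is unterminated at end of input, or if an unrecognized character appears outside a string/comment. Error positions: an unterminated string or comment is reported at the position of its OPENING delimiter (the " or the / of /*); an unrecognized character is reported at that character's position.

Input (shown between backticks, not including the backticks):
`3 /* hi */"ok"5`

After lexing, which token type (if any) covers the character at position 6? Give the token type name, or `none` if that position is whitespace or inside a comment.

pos=0: emit NUM '3' (now at pos=1)
pos=2: enter COMMENT mode (saw '/*')
exit COMMENT mode (now at pos=10)
pos=10: enter STRING mode
pos=10: emit STR "ok" (now at pos=14)
pos=14: emit NUM '5' (now at pos=15)
DONE. 3 tokens: [NUM, STR, NUM]
Position 6: char is 'i' -> none

Answer: none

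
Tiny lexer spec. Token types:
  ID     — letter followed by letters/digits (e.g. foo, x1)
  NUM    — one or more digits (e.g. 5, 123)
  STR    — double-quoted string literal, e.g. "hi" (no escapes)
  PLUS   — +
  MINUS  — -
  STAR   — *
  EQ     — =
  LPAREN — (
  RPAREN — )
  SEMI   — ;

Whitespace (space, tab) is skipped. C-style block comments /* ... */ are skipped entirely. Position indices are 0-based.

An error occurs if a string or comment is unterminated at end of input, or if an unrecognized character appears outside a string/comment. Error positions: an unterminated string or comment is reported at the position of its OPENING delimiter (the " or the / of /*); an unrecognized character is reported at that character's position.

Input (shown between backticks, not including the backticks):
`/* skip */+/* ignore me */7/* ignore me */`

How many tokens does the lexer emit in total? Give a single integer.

pos=0: enter COMMENT mode (saw '/*')
exit COMMENT mode (now at pos=10)
pos=10: emit PLUS '+'
pos=11: enter COMMENT mode (saw '/*')
exit COMMENT mode (now at pos=26)
pos=26: emit NUM '7' (now at pos=27)
pos=27: enter COMMENT mode (saw '/*')
exit COMMENT mode (now at pos=42)
DONE. 2 tokens: [PLUS, NUM]

Answer: 2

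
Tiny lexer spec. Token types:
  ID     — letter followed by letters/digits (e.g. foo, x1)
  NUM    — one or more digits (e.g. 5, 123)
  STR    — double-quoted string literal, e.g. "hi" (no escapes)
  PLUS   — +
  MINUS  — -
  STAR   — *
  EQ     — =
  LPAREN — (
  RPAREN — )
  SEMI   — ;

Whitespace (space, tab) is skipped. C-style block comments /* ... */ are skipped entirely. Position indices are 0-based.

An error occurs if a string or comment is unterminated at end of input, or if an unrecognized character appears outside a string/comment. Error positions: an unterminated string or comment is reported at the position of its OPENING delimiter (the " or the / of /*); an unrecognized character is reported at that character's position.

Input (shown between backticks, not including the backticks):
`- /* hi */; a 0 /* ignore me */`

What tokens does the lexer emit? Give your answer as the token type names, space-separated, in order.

Answer: MINUS SEMI ID NUM

Derivation:
pos=0: emit MINUS '-'
pos=2: enter COMMENT mode (saw '/*')
exit COMMENT mode (now at pos=10)
pos=10: emit SEMI ';'
pos=12: emit ID 'a' (now at pos=13)
pos=14: emit NUM '0' (now at pos=15)
pos=16: enter COMMENT mode (saw '/*')
exit COMMENT mode (now at pos=31)
DONE. 4 tokens: [MINUS, SEMI, ID, NUM]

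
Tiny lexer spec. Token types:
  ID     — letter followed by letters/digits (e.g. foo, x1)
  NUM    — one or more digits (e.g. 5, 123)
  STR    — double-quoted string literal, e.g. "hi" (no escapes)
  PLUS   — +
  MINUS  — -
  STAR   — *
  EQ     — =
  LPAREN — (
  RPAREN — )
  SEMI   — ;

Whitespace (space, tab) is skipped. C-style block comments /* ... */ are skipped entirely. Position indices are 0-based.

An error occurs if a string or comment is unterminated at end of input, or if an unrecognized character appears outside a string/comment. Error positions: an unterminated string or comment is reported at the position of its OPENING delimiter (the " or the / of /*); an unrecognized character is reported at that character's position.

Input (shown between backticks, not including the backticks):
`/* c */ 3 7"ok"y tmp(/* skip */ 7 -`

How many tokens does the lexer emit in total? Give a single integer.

pos=0: enter COMMENT mode (saw '/*')
exit COMMENT mode (now at pos=7)
pos=8: emit NUM '3' (now at pos=9)
pos=10: emit NUM '7' (now at pos=11)
pos=11: enter STRING mode
pos=11: emit STR "ok" (now at pos=15)
pos=15: emit ID 'y' (now at pos=16)
pos=17: emit ID 'tmp' (now at pos=20)
pos=20: emit LPAREN '('
pos=21: enter COMMENT mode (saw '/*')
exit COMMENT mode (now at pos=31)
pos=32: emit NUM '7' (now at pos=33)
pos=34: emit MINUS '-'
DONE. 8 tokens: [NUM, NUM, STR, ID, ID, LPAREN, NUM, MINUS]

Answer: 8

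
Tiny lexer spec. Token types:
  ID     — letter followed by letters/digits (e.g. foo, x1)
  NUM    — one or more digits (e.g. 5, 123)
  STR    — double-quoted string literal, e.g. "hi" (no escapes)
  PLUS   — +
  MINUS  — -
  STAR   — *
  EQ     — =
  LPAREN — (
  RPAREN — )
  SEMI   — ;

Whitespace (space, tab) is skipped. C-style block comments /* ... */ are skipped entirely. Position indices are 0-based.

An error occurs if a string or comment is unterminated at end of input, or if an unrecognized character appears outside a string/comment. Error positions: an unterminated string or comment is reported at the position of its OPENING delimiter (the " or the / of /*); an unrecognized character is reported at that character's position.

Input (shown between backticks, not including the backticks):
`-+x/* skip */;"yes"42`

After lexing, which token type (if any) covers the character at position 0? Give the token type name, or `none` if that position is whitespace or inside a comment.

pos=0: emit MINUS '-'
pos=1: emit PLUS '+'
pos=2: emit ID 'x' (now at pos=3)
pos=3: enter COMMENT mode (saw '/*')
exit COMMENT mode (now at pos=13)
pos=13: emit SEMI ';'
pos=14: enter STRING mode
pos=14: emit STR "yes" (now at pos=19)
pos=19: emit NUM '42' (now at pos=21)
DONE. 6 tokens: [MINUS, PLUS, ID, SEMI, STR, NUM]
Position 0: char is '-' -> MINUS

Answer: MINUS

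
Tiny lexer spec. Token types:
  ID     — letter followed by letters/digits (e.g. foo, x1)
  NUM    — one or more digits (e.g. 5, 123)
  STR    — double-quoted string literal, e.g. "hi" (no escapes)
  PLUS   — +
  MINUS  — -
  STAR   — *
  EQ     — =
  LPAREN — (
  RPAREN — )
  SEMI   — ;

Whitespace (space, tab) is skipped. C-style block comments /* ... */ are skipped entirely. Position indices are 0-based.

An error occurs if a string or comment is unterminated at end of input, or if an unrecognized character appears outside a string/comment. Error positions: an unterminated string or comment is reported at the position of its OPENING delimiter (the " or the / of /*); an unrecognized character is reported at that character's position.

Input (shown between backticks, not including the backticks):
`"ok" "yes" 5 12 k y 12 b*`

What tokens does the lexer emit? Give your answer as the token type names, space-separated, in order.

pos=0: enter STRING mode
pos=0: emit STR "ok" (now at pos=4)
pos=5: enter STRING mode
pos=5: emit STR "yes" (now at pos=10)
pos=11: emit NUM '5' (now at pos=12)
pos=13: emit NUM '12' (now at pos=15)
pos=16: emit ID 'k' (now at pos=17)
pos=18: emit ID 'y' (now at pos=19)
pos=20: emit NUM '12' (now at pos=22)
pos=23: emit ID 'b' (now at pos=24)
pos=24: emit STAR '*'
DONE. 9 tokens: [STR, STR, NUM, NUM, ID, ID, NUM, ID, STAR]

Answer: STR STR NUM NUM ID ID NUM ID STAR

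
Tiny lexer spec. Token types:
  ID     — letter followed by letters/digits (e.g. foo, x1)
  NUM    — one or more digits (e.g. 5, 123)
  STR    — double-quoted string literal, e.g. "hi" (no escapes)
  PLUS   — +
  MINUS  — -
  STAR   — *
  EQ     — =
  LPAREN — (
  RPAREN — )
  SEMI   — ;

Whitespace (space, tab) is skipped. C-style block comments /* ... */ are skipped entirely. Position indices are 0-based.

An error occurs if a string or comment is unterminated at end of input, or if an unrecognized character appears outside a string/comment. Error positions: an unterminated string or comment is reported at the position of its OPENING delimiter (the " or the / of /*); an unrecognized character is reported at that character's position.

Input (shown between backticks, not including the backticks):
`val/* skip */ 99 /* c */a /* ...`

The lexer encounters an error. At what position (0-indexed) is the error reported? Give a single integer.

Answer: 26

Derivation:
pos=0: emit ID 'val' (now at pos=3)
pos=3: enter COMMENT mode (saw '/*')
exit COMMENT mode (now at pos=13)
pos=14: emit NUM '99' (now at pos=16)
pos=17: enter COMMENT mode (saw '/*')
exit COMMENT mode (now at pos=24)
pos=24: emit ID 'a' (now at pos=25)
pos=26: enter COMMENT mode (saw '/*')
pos=26: ERROR — unterminated comment (reached EOF)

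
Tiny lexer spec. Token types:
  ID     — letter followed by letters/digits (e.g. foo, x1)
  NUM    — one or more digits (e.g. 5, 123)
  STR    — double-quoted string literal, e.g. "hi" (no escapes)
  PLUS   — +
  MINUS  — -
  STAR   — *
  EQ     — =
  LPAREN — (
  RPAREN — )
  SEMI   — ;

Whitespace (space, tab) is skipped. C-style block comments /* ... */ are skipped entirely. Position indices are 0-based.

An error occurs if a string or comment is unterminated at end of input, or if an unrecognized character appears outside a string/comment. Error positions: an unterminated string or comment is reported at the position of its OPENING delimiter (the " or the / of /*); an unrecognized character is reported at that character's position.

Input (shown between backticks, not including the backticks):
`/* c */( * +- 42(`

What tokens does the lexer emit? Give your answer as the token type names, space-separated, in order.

Answer: LPAREN STAR PLUS MINUS NUM LPAREN

Derivation:
pos=0: enter COMMENT mode (saw '/*')
exit COMMENT mode (now at pos=7)
pos=7: emit LPAREN '('
pos=9: emit STAR '*'
pos=11: emit PLUS '+'
pos=12: emit MINUS '-'
pos=14: emit NUM '42' (now at pos=16)
pos=16: emit LPAREN '('
DONE. 6 tokens: [LPAREN, STAR, PLUS, MINUS, NUM, LPAREN]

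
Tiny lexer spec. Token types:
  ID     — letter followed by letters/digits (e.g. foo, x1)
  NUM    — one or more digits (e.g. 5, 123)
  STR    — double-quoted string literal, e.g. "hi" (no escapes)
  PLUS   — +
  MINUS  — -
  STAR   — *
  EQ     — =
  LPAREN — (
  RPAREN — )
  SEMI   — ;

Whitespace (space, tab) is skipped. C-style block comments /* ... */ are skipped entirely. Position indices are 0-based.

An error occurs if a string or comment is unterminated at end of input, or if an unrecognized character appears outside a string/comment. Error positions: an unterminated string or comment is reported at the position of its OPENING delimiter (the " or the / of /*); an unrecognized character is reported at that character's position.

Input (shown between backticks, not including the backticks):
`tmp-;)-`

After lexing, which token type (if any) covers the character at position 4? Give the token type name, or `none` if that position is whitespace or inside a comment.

Answer: SEMI

Derivation:
pos=0: emit ID 'tmp' (now at pos=3)
pos=3: emit MINUS '-'
pos=4: emit SEMI ';'
pos=5: emit RPAREN ')'
pos=6: emit MINUS '-'
DONE. 5 tokens: [ID, MINUS, SEMI, RPAREN, MINUS]
Position 4: char is ';' -> SEMI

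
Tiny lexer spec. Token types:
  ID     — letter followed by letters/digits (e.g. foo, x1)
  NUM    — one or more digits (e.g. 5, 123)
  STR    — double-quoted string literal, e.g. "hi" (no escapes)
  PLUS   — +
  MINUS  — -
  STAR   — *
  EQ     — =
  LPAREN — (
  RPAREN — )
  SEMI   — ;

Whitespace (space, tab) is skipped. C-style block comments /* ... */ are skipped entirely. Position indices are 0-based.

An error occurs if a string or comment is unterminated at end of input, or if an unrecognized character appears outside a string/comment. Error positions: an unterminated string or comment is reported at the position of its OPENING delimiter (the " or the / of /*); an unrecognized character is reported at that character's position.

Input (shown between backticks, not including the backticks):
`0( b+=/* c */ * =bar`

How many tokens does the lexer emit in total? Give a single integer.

pos=0: emit NUM '0' (now at pos=1)
pos=1: emit LPAREN '('
pos=3: emit ID 'b' (now at pos=4)
pos=4: emit PLUS '+'
pos=5: emit EQ '='
pos=6: enter COMMENT mode (saw '/*')
exit COMMENT mode (now at pos=13)
pos=14: emit STAR '*'
pos=16: emit EQ '='
pos=17: emit ID 'bar' (now at pos=20)
DONE. 8 tokens: [NUM, LPAREN, ID, PLUS, EQ, STAR, EQ, ID]

Answer: 8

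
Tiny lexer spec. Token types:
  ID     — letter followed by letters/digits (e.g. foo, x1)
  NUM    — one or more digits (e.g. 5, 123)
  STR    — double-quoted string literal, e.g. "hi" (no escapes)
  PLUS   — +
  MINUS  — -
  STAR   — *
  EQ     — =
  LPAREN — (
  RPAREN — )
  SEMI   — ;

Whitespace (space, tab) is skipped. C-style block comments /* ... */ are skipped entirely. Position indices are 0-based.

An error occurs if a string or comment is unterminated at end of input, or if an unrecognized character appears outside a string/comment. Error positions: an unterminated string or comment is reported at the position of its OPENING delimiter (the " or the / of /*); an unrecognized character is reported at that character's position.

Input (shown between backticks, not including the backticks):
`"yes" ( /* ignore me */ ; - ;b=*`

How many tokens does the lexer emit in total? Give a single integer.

pos=0: enter STRING mode
pos=0: emit STR "yes" (now at pos=5)
pos=6: emit LPAREN '('
pos=8: enter COMMENT mode (saw '/*')
exit COMMENT mode (now at pos=23)
pos=24: emit SEMI ';'
pos=26: emit MINUS '-'
pos=28: emit SEMI ';'
pos=29: emit ID 'b' (now at pos=30)
pos=30: emit EQ '='
pos=31: emit STAR '*'
DONE. 8 tokens: [STR, LPAREN, SEMI, MINUS, SEMI, ID, EQ, STAR]

Answer: 8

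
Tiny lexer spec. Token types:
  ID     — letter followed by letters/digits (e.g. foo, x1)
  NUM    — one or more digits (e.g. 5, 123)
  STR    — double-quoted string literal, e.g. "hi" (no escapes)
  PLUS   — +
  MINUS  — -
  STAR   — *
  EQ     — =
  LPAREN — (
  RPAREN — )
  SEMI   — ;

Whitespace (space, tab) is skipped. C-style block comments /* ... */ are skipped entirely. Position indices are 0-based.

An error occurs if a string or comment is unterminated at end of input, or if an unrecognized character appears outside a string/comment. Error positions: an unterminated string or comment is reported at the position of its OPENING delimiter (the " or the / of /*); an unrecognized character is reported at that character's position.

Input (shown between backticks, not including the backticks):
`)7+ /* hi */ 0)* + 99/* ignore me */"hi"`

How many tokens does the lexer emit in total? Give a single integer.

Answer: 9

Derivation:
pos=0: emit RPAREN ')'
pos=1: emit NUM '7' (now at pos=2)
pos=2: emit PLUS '+'
pos=4: enter COMMENT mode (saw '/*')
exit COMMENT mode (now at pos=12)
pos=13: emit NUM '0' (now at pos=14)
pos=14: emit RPAREN ')'
pos=15: emit STAR '*'
pos=17: emit PLUS '+'
pos=19: emit NUM '99' (now at pos=21)
pos=21: enter COMMENT mode (saw '/*')
exit COMMENT mode (now at pos=36)
pos=36: enter STRING mode
pos=36: emit STR "hi" (now at pos=40)
DONE. 9 tokens: [RPAREN, NUM, PLUS, NUM, RPAREN, STAR, PLUS, NUM, STR]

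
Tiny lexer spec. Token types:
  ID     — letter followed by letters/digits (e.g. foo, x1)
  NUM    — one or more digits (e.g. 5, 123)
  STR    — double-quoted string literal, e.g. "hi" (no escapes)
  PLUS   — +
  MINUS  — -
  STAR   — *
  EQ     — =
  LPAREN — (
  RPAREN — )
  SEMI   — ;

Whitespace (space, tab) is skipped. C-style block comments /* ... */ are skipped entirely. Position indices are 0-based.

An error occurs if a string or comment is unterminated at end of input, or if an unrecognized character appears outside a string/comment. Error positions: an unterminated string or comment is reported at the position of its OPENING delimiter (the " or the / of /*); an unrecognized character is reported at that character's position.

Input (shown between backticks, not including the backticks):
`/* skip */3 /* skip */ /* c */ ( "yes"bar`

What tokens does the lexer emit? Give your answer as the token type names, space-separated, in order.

Answer: NUM LPAREN STR ID

Derivation:
pos=0: enter COMMENT mode (saw '/*')
exit COMMENT mode (now at pos=10)
pos=10: emit NUM '3' (now at pos=11)
pos=12: enter COMMENT mode (saw '/*')
exit COMMENT mode (now at pos=22)
pos=23: enter COMMENT mode (saw '/*')
exit COMMENT mode (now at pos=30)
pos=31: emit LPAREN '('
pos=33: enter STRING mode
pos=33: emit STR "yes" (now at pos=38)
pos=38: emit ID 'bar' (now at pos=41)
DONE. 4 tokens: [NUM, LPAREN, STR, ID]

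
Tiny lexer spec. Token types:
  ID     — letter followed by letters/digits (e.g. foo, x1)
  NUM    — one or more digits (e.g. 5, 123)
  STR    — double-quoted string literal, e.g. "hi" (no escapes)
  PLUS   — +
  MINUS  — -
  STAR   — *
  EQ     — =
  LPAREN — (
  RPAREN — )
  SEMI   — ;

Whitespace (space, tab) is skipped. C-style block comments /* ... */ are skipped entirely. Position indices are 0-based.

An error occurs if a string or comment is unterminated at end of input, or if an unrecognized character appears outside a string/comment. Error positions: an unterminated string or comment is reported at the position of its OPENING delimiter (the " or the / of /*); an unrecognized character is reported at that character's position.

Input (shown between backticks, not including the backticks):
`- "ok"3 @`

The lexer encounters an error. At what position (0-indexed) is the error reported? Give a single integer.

Answer: 8

Derivation:
pos=0: emit MINUS '-'
pos=2: enter STRING mode
pos=2: emit STR "ok" (now at pos=6)
pos=6: emit NUM '3' (now at pos=7)
pos=8: ERROR — unrecognized char '@'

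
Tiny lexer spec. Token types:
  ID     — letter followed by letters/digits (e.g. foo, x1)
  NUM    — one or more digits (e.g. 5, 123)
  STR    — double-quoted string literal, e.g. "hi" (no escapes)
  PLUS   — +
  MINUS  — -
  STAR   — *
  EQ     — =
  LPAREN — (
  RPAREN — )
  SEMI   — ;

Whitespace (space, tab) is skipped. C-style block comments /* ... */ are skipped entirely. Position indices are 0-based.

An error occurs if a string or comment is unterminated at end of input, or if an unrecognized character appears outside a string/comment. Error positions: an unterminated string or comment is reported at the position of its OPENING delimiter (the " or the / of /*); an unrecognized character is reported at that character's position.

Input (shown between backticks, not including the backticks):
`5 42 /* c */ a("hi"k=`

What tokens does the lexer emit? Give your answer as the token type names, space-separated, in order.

pos=0: emit NUM '5' (now at pos=1)
pos=2: emit NUM '42' (now at pos=4)
pos=5: enter COMMENT mode (saw '/*')
exit COMMENT mode (now at pos=12)
pos=13: emit ID 'a' (now at pos=14)
pos=14: emit LPAREN '('
pos=15: enter STRING mode
pos=15: emit STR "hi" (now at pos=19)
pos=19: emit ID 'k' (now at pos=20)
pos=20: emit EQ '='
DONE. 7 tokens: [NUM, NUM, ID, LPAREN, STR, ID, EQ]

Answer: NUM NUM ID LPAREN STR ID EQ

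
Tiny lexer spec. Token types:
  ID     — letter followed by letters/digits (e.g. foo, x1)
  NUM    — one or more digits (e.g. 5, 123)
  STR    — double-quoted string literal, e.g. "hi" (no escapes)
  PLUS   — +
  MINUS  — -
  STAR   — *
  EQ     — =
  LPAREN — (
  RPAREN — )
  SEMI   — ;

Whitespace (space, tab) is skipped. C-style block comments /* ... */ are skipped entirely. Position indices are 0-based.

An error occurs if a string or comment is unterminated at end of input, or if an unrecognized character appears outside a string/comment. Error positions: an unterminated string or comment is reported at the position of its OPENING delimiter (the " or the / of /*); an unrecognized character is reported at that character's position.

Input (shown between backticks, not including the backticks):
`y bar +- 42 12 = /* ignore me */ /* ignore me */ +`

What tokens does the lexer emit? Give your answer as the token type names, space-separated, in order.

pos=0: emit ID 'y' (now at pos=1)
pos=2: emit ID 'bar' (now at pos=5)
pos=6: emit PLUS '+'
pos=7: emit MINUS '-'
pos=9: emit NUM '42' (now at pos=11)
pos=12: emit NUM '12' (now at pos=14)
pos=15: emit EQ '='
pos=17: enter COMMENT mode (saw '/*')
exit COMMENT mode (now at pos=32)
pos=33: enter COMMENT mode (saw '/*')
exit COMMENT mode (now at pos=48)
pos=49: emit PLUS '+'
DONE. 8 tokens: [ID, ID, PLUS, MINUS, NUM, NUM, EQ, PLUS]

Answer: ID ID PLUS MINUS NUM NUM EQ PLUS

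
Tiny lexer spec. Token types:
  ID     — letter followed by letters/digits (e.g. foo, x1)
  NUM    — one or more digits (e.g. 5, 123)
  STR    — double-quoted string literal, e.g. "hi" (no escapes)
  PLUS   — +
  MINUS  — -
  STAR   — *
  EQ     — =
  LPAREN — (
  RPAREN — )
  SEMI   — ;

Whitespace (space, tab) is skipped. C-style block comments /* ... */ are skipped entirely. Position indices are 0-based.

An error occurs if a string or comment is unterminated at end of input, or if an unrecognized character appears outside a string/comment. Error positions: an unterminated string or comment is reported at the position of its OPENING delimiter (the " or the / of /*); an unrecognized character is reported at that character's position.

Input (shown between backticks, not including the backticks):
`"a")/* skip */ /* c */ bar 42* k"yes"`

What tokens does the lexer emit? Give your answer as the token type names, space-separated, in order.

Answer: STR RPAREN ID NUM STAR ID STR

Derivation:
pos=0: enter STRING mode
pos=0: emit STR "a" (now at pos=3)
pos=3: emit RPAREN ')'
pos=4: enter COMMENT mode (saw '/*')
exit COMMENT mode (now at pos=14)
pos=15: enter COMMENT mode (saw '/*')
exit COMMENT mode (now at pos=22)
pos=23: emit ID 'bar' (now at pos=26)
pos=27: emit NUM '42' (now at pos=29)
pos=29: emit STAR '*'
pos=31: emit ID 'k' (now at pos=32)
pos=32: enter STRING mode
pos=32: emit STR "yes" (now at pos=37)
DONE. 7 tokens: [STR, RPAREN, ID, NUM, STAR, ID, STR]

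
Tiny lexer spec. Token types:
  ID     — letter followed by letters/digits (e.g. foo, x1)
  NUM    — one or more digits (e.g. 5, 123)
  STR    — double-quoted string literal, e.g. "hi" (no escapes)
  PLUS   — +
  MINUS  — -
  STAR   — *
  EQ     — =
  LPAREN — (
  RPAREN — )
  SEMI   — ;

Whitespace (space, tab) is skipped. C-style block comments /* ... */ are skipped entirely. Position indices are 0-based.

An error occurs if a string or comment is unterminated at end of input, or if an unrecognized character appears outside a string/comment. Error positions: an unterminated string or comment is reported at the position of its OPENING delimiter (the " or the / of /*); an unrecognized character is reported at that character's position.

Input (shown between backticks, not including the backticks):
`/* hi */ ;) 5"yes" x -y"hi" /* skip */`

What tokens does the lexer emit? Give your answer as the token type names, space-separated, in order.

Answer: SEMI RPAREN NUM STR ID MINUS ID STR

Derivation:
pos=0: enter COMMENT mode (saw '/*')
exit COMMENT mode (now at pos=8)
pos=9: emit SEMI ';'
pos=10: emit RPAREN ')'
pos=12: emit NUM '5' (now at pos=13)
pos=13: enter STRING mode
pos=13: emit STR "yes" (now at pos=18)
pos=19: emit ID 'x' (now at pos=20)
pos=21: emit MINUS '-'
pos=22: emit ID 'y' (now at pos=23)
pos=23: enter STRING mode
pos=23: emit STR "hi" (now at pos=27)
pos=28: enter COMMENT mode (saw '/*')
exit COMMENT mode (now at pos=38)
DONE. 8 tokens: [SEMI, RPAREN, NUM, STR, ID, MINUS, ID, STR]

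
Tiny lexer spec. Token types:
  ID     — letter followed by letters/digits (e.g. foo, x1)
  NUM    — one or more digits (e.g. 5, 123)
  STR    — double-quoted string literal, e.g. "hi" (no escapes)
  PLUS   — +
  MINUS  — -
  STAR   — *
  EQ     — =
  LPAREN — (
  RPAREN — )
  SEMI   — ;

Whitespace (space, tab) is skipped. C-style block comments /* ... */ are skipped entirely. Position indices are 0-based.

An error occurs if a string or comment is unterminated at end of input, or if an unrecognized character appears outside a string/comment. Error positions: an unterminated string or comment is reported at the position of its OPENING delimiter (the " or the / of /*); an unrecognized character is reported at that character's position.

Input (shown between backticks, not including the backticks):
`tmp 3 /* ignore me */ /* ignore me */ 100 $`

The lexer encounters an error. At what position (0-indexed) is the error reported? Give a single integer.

pos=0: emit ID 'tmp' (now at pos=3)
pos=4: emit NUM '3' (now at pos=5)
pos=6: enter COMMENT mode (saw '/*')
exit COMMENT mode (now at pos=21)
pos=22: enter COMMENT mode (saw '/*')
exit COMMENT mode (now at pos=37)
pos=38: emit NUM '100' (now at pos=41)
pos=42: ERROR — unrecognized char '$'

Answer: 42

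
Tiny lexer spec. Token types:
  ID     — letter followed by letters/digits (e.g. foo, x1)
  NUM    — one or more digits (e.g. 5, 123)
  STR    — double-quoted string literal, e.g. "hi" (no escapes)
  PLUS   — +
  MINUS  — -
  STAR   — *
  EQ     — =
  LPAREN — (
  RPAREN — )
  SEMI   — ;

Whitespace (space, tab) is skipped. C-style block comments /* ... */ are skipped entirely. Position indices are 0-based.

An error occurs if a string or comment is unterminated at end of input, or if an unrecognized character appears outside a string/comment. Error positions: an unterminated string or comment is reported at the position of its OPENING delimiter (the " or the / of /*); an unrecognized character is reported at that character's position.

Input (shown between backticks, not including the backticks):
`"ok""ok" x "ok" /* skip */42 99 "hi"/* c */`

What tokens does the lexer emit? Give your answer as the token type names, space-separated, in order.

pos=0: enter STRING mode
pos=0: emit STR "ok" (now at pos=4)
pos=4: enter STRING mode
pos=4: emit STR "ok" (now at pos=8)
pos=9: emit ID 'x' (now at pos=10)
pos=11: enter STRING mode
pos=11: emit STR "ok" (now at pos=15)
pos=16: enter COMMENT mode (saw '/*')
exit COMMENT mode (now at pos=26)
pos=26: emit NUM '42' (now at pos=28)
pos=29: emit NUM '99' (now at pos=31)
pos=32: enter STRING mode
pos=32: emit STR "hi" (now at pos=36)
pos=36: enter COMMENT mode (saw '/*')
exit COMMENT mode (now at pos=43)
DONE. 7 tokens: [STR, STR, ID, STR, NUM, NUM, STR]

Answer: STR STR ID STR NUM NUM STR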